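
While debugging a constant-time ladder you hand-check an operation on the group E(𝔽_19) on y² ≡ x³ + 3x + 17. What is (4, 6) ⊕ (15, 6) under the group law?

(0, 13)

(4, 6) + (15, 6). λ = (6 - 6)/(15 - 4) ≡ 0/11 mod 19. 11⁻¹ ≡ 7 (mod 19), so λ ≡ 0.
  x = λ² - 4 - 15 = 0 - 19 ≡ 0; y = λ·(4 - 0) - 6 ≡ 13. → (0, 13)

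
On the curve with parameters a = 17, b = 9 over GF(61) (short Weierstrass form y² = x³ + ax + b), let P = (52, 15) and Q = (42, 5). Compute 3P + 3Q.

First 3P:
Repeated addition: build up to 3P.
2P: tangent at (52, 15): λ = (3·52² + 17)/(2·15) ≡ 16/30. 30⁻¹ ≡ 59 (mod 61), so λ ≡ 16·59 ≡ 29.
  x = λ² - 52 - 52 = 841 - 104 ≡ 5; y = λ·(52 - 5) - 15 ≡ 6. → (5, 6)
3P: (5, 6) + (52, 15). λ = (15 - 6)/(52 - 5) ≡ 9/47 mod 61. 47⁻¹ ≡ 13 (mod 61) since 47·13 = 611 ≡ 1, so λ ≡ 56.
  x = λ² - 5 - 52 = 3136 - 57 ≡ 29; y = λ·(5 - 29) - 6 ≡ 53. → (29, 53)
3P = (29, 53).
Next 3Q:
Repeated addition: build up to 3Q.
2Q: tangent at (42, 5): λ = (3·42² + 17)/(2·5) ≡ 2/10. 10⁻¹ ≡ 55 (mod 61) since 10·55 = 550 ≡ 1, so λ ≡ 2·55 ≡ 49.
  x = λ² - 42 - 42 = 2401 - 84 ≡ 60; y = λ·(42 - 60) - 5 ≡ 28. → (60, 28)
3Q: (60, 28) + (42, 5). λ = (5 - 28)/(42 - 60) ≡ 38/43 mod 61. 43⁻¹ ≡ 44 (mod 61) since 43·44 = 1892 ≡ 1, so λ ≡ 25.
  x = λ² - 60 - 42 = 625 - 102 ≡ 35; y = λ·(60 - 35) - 28 ≡ 48. → (35, 48)
3Q = (35, 48).
Finally 3P + 3Q:
(29, 53) + (35, 48). λ = (48 - 53)/(35 - 29) ≡ 56/6 mod 61. 6⁻¹ ≡ 51 (mod 61) since 6·51 = 306 ≡ 1, so λ ≡ 50.
  x = λ² - 29 - 35 = 2500 - 64 ≡ 57; y = λ·(29 - 57) - 53 ≡ 11. → (57, 11)

(57, 11)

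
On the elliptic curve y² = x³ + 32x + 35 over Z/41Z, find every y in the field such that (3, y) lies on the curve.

x³ + 32x + 35 = 158 ≡ 35 (mod 41).
35 is a non-residue mod 41; no y exists.

none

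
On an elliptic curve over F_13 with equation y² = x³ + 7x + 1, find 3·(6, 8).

(8, 7)

Write P = (6, 8).
Repeated addition: build up to 3P.
2P: tangent at (6, 8): λ = (3·6² + 7)/(2·8) ≡ 11/3. 3⁻¹ ≡ 9 (mod 13), so λ ≡ 11·9 ≡ 8.
  x = λ² - 6 - 6 = 64 - 12 ≡ 0; y = λ·(6 - 0) - 8 ≡ 1. → (0, 1)
3P: (0, 1) + (6, 8). λ = (8 - 1)/(6 - 0) ≡ 7/6 mod 13. 6⁻¹ ≡ 11 (mod 13), so λ ≡ 12.
  x = λ² - 0 - 6 = 144 - 6 ≡ 8; y = λ·(0 - 8) - 1 ≡ 7. → (8, 7)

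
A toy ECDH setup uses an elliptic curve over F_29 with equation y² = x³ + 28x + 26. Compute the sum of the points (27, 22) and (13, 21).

(27, 22) + (13, 21). λ = (21 - 22)/(13 - 27) ≡ 28/15 mod 29. 15⁻¹ ≡ 2 (mod 29), so λ ≡ 27.
  x = λ² - 27 - 13 = 729 - 40 ≡ 22; y = λ·(27 - 22) - 22 ≡ 26. → (22, 26)

(22, 26)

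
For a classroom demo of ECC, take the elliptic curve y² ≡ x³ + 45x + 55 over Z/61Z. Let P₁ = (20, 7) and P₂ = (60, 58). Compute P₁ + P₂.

(23, 9)

(20, 7) + (60, 58). λ = (58 - 7)/(60 - 20) ≡ 51/40 mod 61. 40⁻¹ ≡ 29 (mod 61), so λ ≡ 15.
  x = λ² - 20 - 60 = 225 - 80 ≡ 23; y = λ·(20 - 23) - 7 ≡ 9. → (23, 9)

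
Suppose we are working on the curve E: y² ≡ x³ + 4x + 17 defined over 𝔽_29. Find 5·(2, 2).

Write G = (2, 2).
Double-and-add on 5 = (101)₂. Start with G = (2, 2) for the leading 1-bit.
double: tangent at (2, 2): λ = (3·2² + 4)/(2·2) ≡ 16/4. 4⁻¹ ≡ 22 (mod 29), so λ ≡ 16·22 ≡ 4.
  x = λ² - 2 - 2 = 16 - 4 ≡ 12; y = λ·(2 - 12) - 2 ≡ 16. → (12, 16)
double: tangent at (12, 16): λ = (3·12² + 4)/(2·16) ≡ 1/3. 3⁻¹ ≡ 10 (mod 29) since 3·10 = 30 ≡ 1, so λ ≡ 1·10 ≡ 10.
  x = λ² - 12 - 12 = 100 - 24 ≡ 18; y = λ·(12 - 18) - 16 ≡ 11. → (18, 11)
add G: (18, 11) + (2, 2). λ = (2 - 11)/(2 - 18) ≡ 20/13 mod 29. 13⁻¹ ≡ 9 (mod 29), so λ ≡ 6.
  x = λ² - 18 - 2 = 36 - 20 ≡ 16; y = λ·(18 - 16) - 11 ≡ 1. → (16, 1)

(16, 1)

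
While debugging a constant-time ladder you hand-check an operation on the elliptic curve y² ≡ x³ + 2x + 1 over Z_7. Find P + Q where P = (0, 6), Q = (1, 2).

(0, 6) + (1, 2). λ = (2 - 6)/(1 - 0) ≡ 3/1 mod 7. 1⁻¹ ≡ 1 (mod 7) since 1·1 = 1 ≡ 1, so λ ≡ 3.
  x = λ² - 0 - 1 = 9 - 1 ≡ 1; y = λ·(0 - 1) - 6 ≡ 5. → (1, 5)

(1, 5)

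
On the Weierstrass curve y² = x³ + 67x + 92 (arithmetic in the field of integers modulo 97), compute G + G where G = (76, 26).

(86, 35)

tangent at (76, 26): λ = (3·76² + 67)/(2·26) ≡ 32/52. 52⁻¹ ≡ 28 (mod 97) since 52·28 = 1456 ≡ 1, so λ ≡ 32·28 ≡ 23.
  x = λ² - 76 - 76 = 529 - 152 ≡ 86; y = λ·(76 - 86) - 26 ≡ 35. → (86, 35)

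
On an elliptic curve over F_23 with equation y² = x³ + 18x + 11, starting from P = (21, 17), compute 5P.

Double-and-add on 5 = (101)₂. Start with P = (21, 17) for the leading 1-bit.
double: tangent at (21, 17): λ = (3·21² + 18)/(2·17) ≡ 7/11. 11⁻¹ ≡ 21 (mod 23), so λ ≡ 7·21 ≡ 9.
  x = λ² - 21 - 21 = 81 - 42 ≡ 16; y = λ·(21 - 16) - 17 ≡ 5. → (16, 5)
double: tangent at (16, 5): λ = (3·16² + 18)/(2·5) ≡ 4/10. 10⁻¹ ≡ 7 (mod 23) since 10·7 = 70 ≡ 1, so λ ≡ 4·7 ≡ 5.
  x = λ² - 16 - 16 = 25 - 32 ≡ 16; y = λ·(16 - 16) - 5 ≡ 18. → (16, 18)
add P: (16, 18) + (21, 17). λ = (17 - 18)/(21 - 16) ≡ 22/5 mod 23. 5⁻¹ ≡ 14 (mod 23), so λ ≡ 9.
  x = λ² - 16 - 21 = 81 - 37 ≡ 21; y = λ·(16 - 21) - 18 ≡ 6. → (21, 6)

(21, 6)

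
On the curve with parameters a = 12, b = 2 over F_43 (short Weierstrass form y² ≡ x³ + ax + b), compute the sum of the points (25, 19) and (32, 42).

(24, 15)

(25, 19) + (32, 42). λ = (42 - 19)/(32 - 25) ≡ 23/7 mod 43. 7⁻¹ ≡ 37 (mod 43) since 7·37 = 259 ≡ 1, so λ ≡ 34.
  x = λ² - 25 - 32 = 1156 - 57 ≡ 24; y = λ·(25 - 24) - 19 ≡ 15. → (24, 15)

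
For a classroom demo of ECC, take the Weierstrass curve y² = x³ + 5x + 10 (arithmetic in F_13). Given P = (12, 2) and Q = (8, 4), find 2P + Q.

First 2P:
Repeated addition: build up to 2P.
2P: tangent at (12, 2): λ = (3·12² + 5)/(2·2) ≡ 8/4. 4⁻¹ ≡ 10 (mod 13) since 4·10 = 40 ≡ 1, so λ ≡ 8·10 ≡ 2.
  x = λ² - 12 - 12 = 4 - 24 ≡ 6; y = λ·(12 - 6) - 2 ≡ 10. → (6, 10)
2P = (6, 10).
Finally 2P + Q:
(6, 10) + (8, 4). λ = (4 - 10)/(8 - 6) ≡ 7/2 mod 13. 2⁻¹ ≡ 7 (mod 13) since 2·7 = 14 ≡ 1, so λ ≡ 10.
  x = λ² - 6 - 8 = 100 - 14 ≡ 8; y = λ·(6 - 8) - 10 ≡ 9. → (8, 9)

(8, 9)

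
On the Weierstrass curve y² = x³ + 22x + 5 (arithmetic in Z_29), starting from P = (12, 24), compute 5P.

Double-and-add on 5 = (101)₂. Start with P = (12, 24) for the leading 1-bit.
double: tangent at (12, 24): λ = (3·12² + 22)/(2·24) ≡ 19/19. 19⁻¹ ≡ 26 (mod 29) since 19·26 = 494 ≡ 1, so λ ≡ 19·26 ≡ 1.
  x = λ² - 12 - 12 = 1 - 24 ≡ 6; y = λ·(12 - 6) - 24 ≡ 11. → (6, 11)
double: tangent at (6, 11): λ = (3·6² + 22)/(2·11) ≡ 14/22. 22⁻¹ ≡ 4 (mod 29), so λ ≡ 14·4 ≡ 27.
  x = λ² - 6 - 6 = 729 - 12 ≡ 21; y = λ·(6 - 21) - 11 ≡ 19. → (21, 19)
add P: (21, 19) + (12, 24). λ = (24 - 19)/(12 - 21) ≡ 5/20 mod 29. 20⁻¹ ≡ 16 (mod 29), so λ ≡ 22.
  x = λ² - 21 - 12 = 484 - 33 ≡ 16; y = λ·(21 - 16) - 19 ≡ 4. → (16, 4)

(16, 4)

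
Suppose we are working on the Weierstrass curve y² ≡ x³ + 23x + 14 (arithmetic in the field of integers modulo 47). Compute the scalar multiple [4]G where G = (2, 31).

(32, 30)

Double-and-add on 4 = (100)₂. Start with G = (2, 31) for the leading 1-bit.
double: tangent at (2, 31): λ = (3·2² + 23)/(2·31) ≡ 35/15. 15⁻¹ ≡ 22 (mod 47), so λ ≡ 35·22 ≡ 18.
  x = λ² - 2 - 2 = 324 - 4 ≡ 38; y = λ·(2 - 38) - 31 ≡ 26. → (38, 26)
double: tangent at (38, 26): λ = (3·38² + 23)/(2·26) ≡ 31/5. 5⁻¹ ≡ 19 (mod 47), so λ ≡ 31·19 ≡ 25.
  x = λ² - 38 - 38 = 625 - 76 ≡ 32; y = λ·(38 - 32) - 26 ≡ 30. → (32, 30)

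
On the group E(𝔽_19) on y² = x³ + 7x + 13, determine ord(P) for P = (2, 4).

2P: tangent at (2, 4): λ = (3·2² + 7)/(2·4) ≡ 0/8. 8⁻¹ ≡ 12 (mod 19), so λ ≡ 0·12 ≡ 0.
  x = λ² - 2 - 2 = 0 - 4 ≡ 15; y = λ·(2 - 15) - 4 ≡ 15. → (15, 15)
3P: (15, 15) + (2, 4). λ = (4 - 15)/(2 - 15) ≡ 8/6 mod 19. 6⁻¹ ≡ 16 (mod 19) since 6·16 = 96 ≡ 1, so λ ≡ 14.
  x = λ² - 15 - 2 = 196 - 17 ≡ 8; y = λ·(15 - 8) - 15 ≡ 7. → (8, 7)
4P: (8, 7) + (2, 4). λ = (4 - 7)/(2 - 8) ≡ 16/13 mod 19. 13⁻¹ ≡ 3 (mod 19), so λ ≡ 10.
  x = λ² - 8 - 2 = 100 - 10 ≡ 14; y = λ·(8 - 14) - 7 ≡ 9. → (14, 9)
5P: (14, 9) + (2, 4). λ = (4 - 9)/(2 - 14) ≡ 14/7 mod 19. 7⁻¹ ≡ 11 (mod 19) since 7·11 = 77 ≡ 1, so λ ≡ 2.
  x = λ² - 14 - 2 = 4 - 16 ≡ 7; y = λ·(14 - 7) - 9 ≡ 5. → (7, 5)
6P: (7, 5) + (2, 4). λ = (4 - 5)/(2 - 7) ≡ 18/14 mod 19. 14⁻¹ ≡ 15 (mod 19), so λ ≡ 4.
  x = λ² - 7 - 2 = 16 - 9 ≡ 7; y = λ·(7 - 7) - 5 ≡ 14. → (7, 14)
7P: (7, 14) + (2, 4). λ = (4 - 14)/(2 - 7) ≡ 9/14 mod 19. 14⁻¹ ≡ 15 (mod 19), so λ ≡ 2.
  x = λ² - 7 - 2 = 4 - 9 ≡ 14; y = λ·(7 - 14) - 14 ≡ 10. → (14, 10)
8P: (14, 10) + (2, 4). λ = (4 - 10)/(2 - 14) ≡ 13/7 mod 19. 7⁻¹ ≡ 11 (mod 19), so λ ≡ 10.
  x = λ² - 14 - 2 = 100 - 16 ≡ 8; y = λ·(14 - 8) - 10 ≡ 12. → (8, 12)
9P: (8, 12) + (2, 4). λ = (4 - 12)/(2 - 8) ≡ 11/13 mod 19. 13⁻¹ ≡ 3 (mod 19), so λ ≡ 14.
  x = λ² - 8 - 2 = 196 - 10 ≡ 15; y = λ·(8 - 15) - 12 ≡ 4. → (15, 4)
10P: (15, 4) + (2, 4). λ = (4 - 4)/(2 - 15) ≡ 0/6 mod 19. 6⁻¹ ≡ 16 (mod 19), so λ ≡ 0.
  x = λ² - 15 - 2 = 0 - 17 ≡ 2; y = λ·(15 - 2) - 4 ≡ 15. → (2, 15)
11P: (2, 15) + (2, 4): same x and y₁ ≡ -y₂, so the sum is the point at infinity.
11P = the point at infinity, so the order is 11.

11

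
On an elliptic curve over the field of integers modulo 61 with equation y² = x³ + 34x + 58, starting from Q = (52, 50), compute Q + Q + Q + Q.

Repeated addition: build up to 4Q.
2Q: tangent at (52, 50): λ = (3·52² + 34)/(2·50) ≡ 33/39. 39⁻¹ ≡ 36 (mod 61) since 39·36 = 1404 ≡ 1, so λ ≡ 33·36 ≡ 29.
  x = λ² - 52 - 52 = 841 - 104 ≡ 5; y = λ·(52 - 5) - 50 ≡ 32. → (5, 32)
3Q: (5, 32) + (52, 50). λ = (50 - 32)/(52 - 5) ≡ 18/47 mod 61. 47⁻¹ ≡ 13 (mod 61), so λ ≡ 51.
  x = λ² - 5 - 52 = 2601 - 57 ≡ 43; y = λ·(5 - 43) - 32 ≡ 43. → (43, 43)
4Q: (43, 43) + (52, 50). λ = (50 - 43)/(52 - 43) ≡ 7/9 mod 61. 9⁻¹ ≡ 34 (mod 61), so λ ≡ 55.
  x = λ² - 43 - 52 = 3025 - 95 ≡ 2; y = λ·(43 - 2) - 43 ≡ 16. → (2, 16)

(2, 16)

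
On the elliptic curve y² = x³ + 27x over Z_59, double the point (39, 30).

(7, 58)

tangent at (39, 30): λ = (3·39² + 27)/(2·30) ≡ 47/1. 1⁻¹ ≡ 1 (mod 59) since 1·1 = 1 ≡ 1, so λ ≡ 47·1 ≡ 47.
  x = λ² - 39 - 39 = 2209 - 78 ≡ 7; y = λ·(39 - 7) - 30 ≡ 58. → (7, 58)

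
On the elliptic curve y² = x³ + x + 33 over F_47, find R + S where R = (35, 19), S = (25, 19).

(35, 19) + (25, 19). λ = (19 - 19)/(25 - 35) ≡ 0/37 mod 47. 37⁻¹ ≡ 14 (mod 47), so λ ≡ 0.
  x = λ² - 35 - 25 = 0 - 60 ≡ 34; y = λ·(35 - 34) - 19 ≡ 28. → (34, 28)

(34, 28)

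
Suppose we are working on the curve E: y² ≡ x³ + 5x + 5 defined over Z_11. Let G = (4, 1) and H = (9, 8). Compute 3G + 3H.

(0, 4)

First 3G:
Repeated addition: build up to 3G.
2G: tangent at (4, 1): λ = (3·4² + 5)/(2·1) ≡ 9/2. 2⁻¹ ≡ 6 (mod 11), so λ ≡ 9·6 ≡ 10.
  x = λ² - 4 - 4 = 100 - 8 ≡ 4; y = λ·(4 - 4) - 1 ≡ 10. → (4, 10)
3G: (4, 10) + (4, 1): same x and y₁ ≡ -y₂, so the sum is the point at infinity.
3G = the point at infinity.
Next 3H:
Repeated addition: build up to 3H.
2H: tangent at (9, 8): λ = (3·9² + 5)/(2·8) ≡ 6/5. 5⁻¹ ≡ 9 (mod 11) since 5·9 = 45 ≡ 1, so λ ≡ 6·9 ≡ 10.
  x = λ² - 9 - 9 = 100 - 18 ≡ 5; y = λ·(9 - 5) - 8 ≡ 10. → (5, 10)
3H: (5, 10) + (9, 8). λ = (8 - 10)/(9 - 5) ≡ 9/4 mod 11. 4⁻¹ ≡ 3 (mod 11) since 4·3 = 12 ≡ 1, so λ ≡ 5.
  x = λ² - 5 - 9 = 25 - 14 ≡ 0; y = λ·(5 - 0) - 10 ≡ 4. → (0, 4)
3H = (0, 4).
Finally 3G + 3H:
the point at infinity + (0, 4) = (0, 4) (identity).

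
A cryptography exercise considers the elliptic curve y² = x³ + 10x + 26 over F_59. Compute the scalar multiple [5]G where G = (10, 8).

(17, 25)

Repeated addition: build up to 5G.
2G: tangent at (10, 8): λ = (3·10² + 10)/(2·8) ≡ 15/16. 16⁻¹ ≡ 48 (mod 59), so λ ≡ 15·48 ≡ 12.
  x = λ² - 10 - 10 = 144 - 20 ≡ 6; y = λ·(10 - 6) - 8 ≡ 40. → (6, 40)
3G: (6, 40) + (10, 8). λ = (8 - 40)/(10 - 6) ≡ 27/4 mod 59. 4⁻¹ ≡ 15 (mod 59) since 4·15 = 60 ≡ 1, so λ ≡ 51.
  x = λ² - 6 - 10 = 2601 - 16 ≡ 48; y = λ·(6 - 48) - 40 ≡ 1. → (48, 1)
4G: (48, 1) + (10, 8). λ = (8 - 1)/(10 - 48) ≡ 7/21 mod 59. 21⁻¹ ≡ 45 (mod 59) since 21·45 = 945 ≡ 1, so λ ≡ 20.
  x = λ² - 48 - 10 = 400 - 58 ≡ 47; y = λ·(48 - 47) - 1 ≡ 19. → (47, 19)
5G: (47, 19) + (10, 8). λ = (8 - 19)/(10 - 47) ≡ 48/22 mod 59. 22⁻¹ ≡ 51 (mod 59), so λ ≡ 29.
  x = λ² - 47 - 10 = 841 - 57 ≡ 17; y = λ·(47 - 17) - 19 ≡ 25. → (17, 25)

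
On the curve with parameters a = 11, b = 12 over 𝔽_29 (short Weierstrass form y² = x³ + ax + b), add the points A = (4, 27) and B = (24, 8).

(4, 27) + (24, 8). λ = (8 - 27)/(24 - 4) ≡ 10/20 mod 29. 20⁻¹ ≡ 16 (mod 29) since 20·16 = 320 ≡ 1, so λ ≡ 15.
  x = λ² - 4 - 24 = 225 - 28 ≡ 23; y = λ·(4 - 23) - 27 ≡ 7. → (23, 7)

(23, 7)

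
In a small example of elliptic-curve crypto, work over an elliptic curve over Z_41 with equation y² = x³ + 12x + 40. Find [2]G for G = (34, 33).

(37, 25)

tangent at (34, 33): λ = (3·34² + 12)/(2·33) ≡ 36/25. 25⁻¹ ≡ 23 (mod 41), so λ ≡ 36·23 ≡ 8.
  x = λ² - 34 - 34 = 64 - 68 ≡ 37; y = λ·(34 - 37) - 33 ≡ 25. → (37, 25)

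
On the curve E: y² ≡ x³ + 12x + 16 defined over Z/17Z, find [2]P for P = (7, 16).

tangent at (7, 16): λ = (3·7² + 12)/(2·16) ≡ 6/15. 15⁻¹ ≡ 8 (mod 17), so λ ≡ 6·8 ≡ 14.
  x = λ² - 7 - 7 = 196 - 14 ≡ 12; y = λ·(7 - 12) - 16 ≡ 16. → (12, 16)

(12, 16)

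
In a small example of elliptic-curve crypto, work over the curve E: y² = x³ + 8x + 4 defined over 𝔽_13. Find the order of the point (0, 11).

6

2P: tangent at (0, 11): λ = (3·0² + 8)/(2·11) ≡ 8/9. 9⁻¹ ≡ 3 (mod 13), so λ ≡ 8·3 ≡ 11.
  x = λ² - 0 - 0 = 121 - 0 ≡ 4; y = λ·(0 - 4) - 11 ≡ 10. → (4, 10)
3P: (4, 10) + (0, 11). λ = (11 - 10)/(0 - 4) ≡ 1/9 mod 13. 9⁻¹ ≡ 3 (mod 13) since 9·3 = 27 ≡ 1, so λ ≡ 3.
  x = λ² - 4 - 0 = 9 - 4 ≡ 5; y = λ·(4 - 5) - 10 ≡ 0. → (5, 0)
4P: (5, 0) + (0, 11). λ = (11 - 0)/(0 - 5) ≡ 11/8 mod 13. 8⁻¹ ≡ 5 (mod 13), so λ ≡ 3.
  x = λ² - 5 - 0 = 9 - 5 ≡ 4; y = λ·(5 - 4) - 0 ≡ 3. → (4, 3)
5P: (4, 3) + (0, 11). λ = (11 - 3)/(0 - 4) ≡ 8/9 mod 13. 9⁻¹ ≡ 3 (mod 13), so λ ≡ 11.
  x = λ² - 4 - 0 = 121 - 4 ≡ 0; y = λ·(4 - 0) - 3 ≡ 2. → (0, 2)
6P: (0, 2) + (0, 11): same x and y₁ ≡ -y₂, so the sum is ∞.
6P = ∞, so the order is 6.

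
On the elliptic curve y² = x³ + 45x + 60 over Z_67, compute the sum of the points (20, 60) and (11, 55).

(20, 60) + (11, 55). λ = (55 - 60)/(11 - 20) ≡ 62/58 mod 67. 58⁻¹ ≡ 52 (mod 67), so λ ≡ 8.
  x = λ² - 20 - 11 = 64 - 31 ≡ 33; y = λ·(20 - 33) - 60 ≡ 37. → (33, 37)

(33, 37)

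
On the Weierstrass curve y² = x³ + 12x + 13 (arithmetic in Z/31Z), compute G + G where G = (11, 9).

tangent at (11, 9): λ = (3·11² + 12)/(2·9) ≡ 3/18. 18⁻¹ ≡ 19 (mod 31), so λ ≡ 3·19 ≡ 26.
  x = λ² - 11 - 11 = 676 - 22 ≡ 3; y = λ·(11 - 3) - 9 ≡ 13. → (3, 13)

(3, 13)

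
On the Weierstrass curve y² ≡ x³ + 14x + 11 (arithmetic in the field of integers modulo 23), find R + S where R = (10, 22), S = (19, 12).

(10, 1)

(10, 22) + (19, 12). λ = (12 - 22)/(19 - 10) ≡ 13/9 mod 23. 9⁻¹ ≡ 18 (mod 23), so λ ≡ 4.
  x = λ² - 10 - 19 = 16 - 29 ≡ 10; y = λ·(10 - 10) - 22 ≡ 1. → (10, 1)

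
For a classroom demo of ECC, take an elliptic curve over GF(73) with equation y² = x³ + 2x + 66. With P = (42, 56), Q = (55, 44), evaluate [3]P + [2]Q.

(51, 18)

First 3P:
Repeated addition: build up to 3P.
2P: tangent at (42, 56): λ = (3·42² + 2)/(2·56) ≡ 38/39. 39⁻¹ ≡ 15 (mod 73) since 39·15 = 585 ≡ 1, so λ ≡ 38·15 ≡ 59.
  x = λ² - 42 - 42 = 3481 - 84 ≡ 39; y = λ·(42 - 39) - 56 ≡ 48. → (39, 48)
3P: (39, 48) + (42, 56). λ = (56 - 48)/(42 - 39) ≡ 8/3 mod 73. 3⁻¹ ≡ 49 (mod 73) since 3·49 = 147 ≡ 1, so λ ≡ 27.
  x = λ² - 39 - 42 = 729 - 81 ≡ 64; y = λ·(39 - 64) - 48 ≡ 7. → (64, 7)
3P = (64, 7).
Next 2Q:
Repeated addition: build up to 2Q.
2Q: tangent at (55, 44): λ = (3·55² + 2)/(2·44) ≡ 25/15. 15⁻¹ ≡ 39 (mod 73), so λ ≡ 25·39 ≡ 26.
  x = λ² - 55 - 55 = 676 - 110 ≡ 55; y = λ·(55 - 55) - 44 ≡ 29. → (55, 29)
2Q = (55, 29).
Finally 3P + 2Q:
(64, 7) + (55, 29). λ = (29 - 7)/(55 - 64) ≡ 22/64 mod 73. 64⁻¹ ≡ 8 (mod 73), so λ ≡ 30.
  x = λ² - 64 - 55 = 900 - 119 ≡ 51; y = λ·(64 - 51) - 7 ≡ 18. → (51, 18)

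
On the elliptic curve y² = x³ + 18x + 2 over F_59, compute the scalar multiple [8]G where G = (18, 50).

(15, 44)

Double-and-add on 8 = (1000)₂. Start with G = (18, 50) for the leading 1-bit.
double: tangent at (18, 50): λ = (3·18² + 18)/(2·50) ≡ 46/41. 41⁻¹ ≡ 36 (mod 59) since 41·36 = 1476 ≡ 1, so λ ≡ 46·36 ≡ 4.
  x = λ² - 18 - 18 = 16 - 36 ≡ 39; y = λ·(18 - 39) - 50 ≡ 43. → (39, 43)
double: tangent at (39, 43): λ = (3·39² + 18)/(2·43) ≡ 38/27. 27⁻¹ ≡ 35 (mod 59), so λ ≡ 38·35 ≡ 32.
  x = λ² - 39 - 39 = 1024 - 78 ≡ 2; y = λ·(39 - 2) - 43 ≡ 20. → (2, 20)
double: tangent at (2, 20): λ = (3·2² + 18)/(2·20) ≡ 30/40. 40⁻¹ ≡ 31 (mod 59), so λ ≡ 30·31 ≡ 45.
  x = λ² - 2 - 2 = 2025 - 4 ≡ 15; y = λ·(2 - 15) - 20 ≡ 44. → (15, 44)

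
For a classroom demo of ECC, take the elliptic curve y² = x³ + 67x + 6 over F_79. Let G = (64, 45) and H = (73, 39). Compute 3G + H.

First 3G:
Repeated addition: build up to 3G.
2G: tangent at (64, 45): λ = (3·64² + 67)/(2·45) ≡ 31/11. 11⁻¹ ≡ 36 (mod 79), so λ ≡ 31·36 ≡ 10.
  x = λ² - 64 - 64 = 100 - 128 ≡ 51; y = λ·(64 - 51) - 45 ≡ 6. → (51, 6)
3G: (51, 6) + (64, 45). λ = (45 - 6)/(64 - 51) ≡ 39/13 mod 79. 13⁻¹ ≡ 73 (mod 79), so λ ≡ 3.
  x = λ² - 51 - 64 = 9 - 115 ≡ 52; y = λ·(51 - 52) - 6 ≡ 70. → (52, 70)
3G = (52, 70).
Finally 3G + H:
(52, 70) + (73, 39). λ = (39 - 70)/(73 - 52) ≡ 48/21 mod 79. 21⁻¹ ≡ 64 (mod 79) since 21·64 = 1344 ≡ 1, so λ ≡ 70.
  x = λ² - 52 - 73 = 4900 - 125 ≡ 35; y = λ·(52 - 35) - 70 ≡ 14. → (35, 14)

(35, 14)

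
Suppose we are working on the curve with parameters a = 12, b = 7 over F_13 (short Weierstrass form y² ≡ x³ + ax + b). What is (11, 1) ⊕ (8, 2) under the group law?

(10, 3)

(11, 1) + (8, 2). λ = (2 - 1)/(8 - 11) ≡ 1/10 mod 13. 10⁻¹ ≡ 4 (mod 13), so λ ≡ 4.
  x = λ² - 11 - 8 = 16 - 19 ≡ 10; y = λ·(11 - 10) - 1 ≡ 3. → (10, 3)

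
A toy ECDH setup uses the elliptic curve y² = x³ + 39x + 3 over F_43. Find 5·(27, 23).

Write G = (27, 23).
Double-and-add on 5 = (101)₂. Start with G = (27, 23) for the leading 1-bit.
double: tangent at (27, 23): λ = (3·27² + 39)/(2·23) ≡ 33/3. 3⁻¹ ≡ 29 (mod 43), so λ ≡ 33·29 ≡ 11.
  x = λ² - 27 - 27 = 121 - 54 ≡ 24; y = λ·(27 - 24) - 23 ≡ 10. → (24, 10)
double: tangent at (24, 10): λ = (3·24² + 39)/(2·10) ≡ 4/20. 20⁻¹ ≡ 28 (mod 43), so λ ≡ 4·28 ≡ 26.
  x = λ² - 24 - 24 = 676 - 48 ≡ 26; y = λ·(24 - 26) - 10 ≡ 24. → (26, 24)
add G: (26, 24) + (27, 23). λ = (23 - 24)/(27 - 26) ≡ 42/1 mod 43. 1⁻¹ ≡ 1 (mod 43), so λ ≡ 42.
  x = λ² - 26 - 27 = 1764 - 53 ≡ 34; y = λ·(26 - 34) - 24 ≡ 27. → (34, 27)

(34, 27)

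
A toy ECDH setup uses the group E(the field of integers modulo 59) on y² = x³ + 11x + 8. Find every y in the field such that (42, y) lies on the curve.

x³ + 11x + 8 = 74558 ≡ 41 (mod 59).
Square roots of 41 mod 59: 10 and 49 (since 10² = 100 ≡ 41).

10, 49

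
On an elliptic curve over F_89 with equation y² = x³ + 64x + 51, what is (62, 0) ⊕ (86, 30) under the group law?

(62, 0) + (86, 30). λ = (30 - 0)/(86 - 62) ≡ 30/24 mod 89. 24⁻¹ ≡ 26 (mod 89), so λ ≡ 68.
  x = λ² - 62 - 86 = 4624 - 148 ≡ 26; y = λ·(62 - 26) - 0 ≡ 45. → (26, 45)

(26, 45)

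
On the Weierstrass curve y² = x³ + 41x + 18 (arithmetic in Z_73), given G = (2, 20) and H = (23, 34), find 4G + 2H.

First 4G:
Repeated addition: build up to 4G.
2G: tangent at (2, 20): λ = (3·2² + 41)/(2·20) ≡ 53/40. 40⁻¹ ≡ 42 (mod 73), so λ ≡ 53·42 ≡ 36.
  x = λ² - 2 - 2 = 1296 - 4 ≡ 51; y = λ·(2 - 51) - 20 ≡ 41. → (51, 41)
3G: (51, 41) + (2, 20). λ = (20 - 41)/(2 - 51) ≡ 52/24 mod 73. 24⁻¹ ≡ 70 (mod 73) since 24·70 = 1680 ≡ 1, so λ ≡ 63.
  x = λ² - 51 - 2 = 3969 - 53 ≡ 47; y = λ·(51 - 47) - 41 ≡ 65. → (47, 65)
4G: (47, 65) + (2, 20). λ = (20 - 65)/(2 - 47) ≡ 28/28 mod 73. 28⁻¹ ≡ 60 (mod 73), so λ ≡ 1.
  x = λ² - 47 - 2 = 1 - 49 ≡ 25; y = λ·(47 - 25) - 65 ≡ 30. → (25, 30)
4G = (25, 30).
Next 2H:
Repeated addition: build up to 2H.
2H: tangent at (23, 34): λ = (3·23² + 41)/(2·34) ≡ 22/68. 68⁻¹ ≡ 29 (mod 73), so λ ≡ 22·29 ≡ 54.
  x = λ² - 23 - 23 = 2916 - 46 ≡ 23; y = λ·(23 - 23) - 34 ≡ 39. → (23, 39)
2H = (23, 39).
Finally 4G + 2H:
(25, 30) + (23, 39). λ = (39 - 30)/(23 - 25) ≡ 9/71 mod 73. 71⁻¹ ≡ 36 (mod 73) since 71·36 = 2556 ≡ 1, so λ ≡ 32.
  x = λ² - 25 - 23 = 1024 - 48 ≡ 27; y = λ·(25 - 27) - 30 ≡ 52. → (27, 52)

(27, 52)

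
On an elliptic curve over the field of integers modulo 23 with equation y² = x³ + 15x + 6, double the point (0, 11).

tangent at (0, 11): λ = (3·0² + 15)/(2·11) ≡ 15/22. 22⁻¹ ≡ 22 (mod 23), so λ ≡ 15·22 ≡ 8.
  x = λ² - 0 - 0 = 64 - 0 ≡ 18; y = λ·(0 - 18) - 11 ≡ 6. → (18, 6)

(18, 6)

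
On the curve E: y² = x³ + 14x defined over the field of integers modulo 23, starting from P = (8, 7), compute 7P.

(2, 6)

Double-and-add on 7 = (111)₂. Start with P = (8, 7) for the leading 1-bit.
double: tangent at (8, 7): λ = (3·8² + 14)/(2·7) ≡ 22/14. 14⁻¹ ≡ 5 (mod 23), so λ ≡ 22·5 ≡ 18.
  x = λ² - 8 - 8 = 324 - 16 ≡ 9; y = λ·(8 - 9) - 7 ≡ 21. → (9, 21)
add P: (9, 21) + (8, 7). λ = (7 - 21)/(8 - 9) ≡ 9/22 mod 23. 22⁻¹ ≡ 22 (mod 23), so λ ≡ 14.
  x = λ² - 9 - 8 = 196 - 17 ≡ 18; y = λ·(9 - 18) - 21 ≡ 14. → (18, 14)
double: tangent at (18, 14): λ = (3·18² + 14)/(2·14) ≡ 20/5. 5⁻¹ ≡ 14 (mod 23) since 5·14 = 70 ≡ 1, so λ ≡ 20·14 ≡ 4.
  x = λ² - 18 - 18 = 16 - 36 ≡ 3; y = λ·(18 - 3) - 14 ≡ 0. → (3, 0)
add P: (3, 0) + (8, 7). λ = (7 - 0)/(8 - 3) ≡ 7/5 mod 23. 5⁻¹ ≡ 14 (mod 23), so λ ≡ 6.
  x = λ² - 3 - 8 = 36 - 11 ≡ 2; y = λ·(3 - 2) - 0 ≡ 6. → (2, 6)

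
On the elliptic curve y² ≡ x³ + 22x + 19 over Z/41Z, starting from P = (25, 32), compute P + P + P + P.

(13, 1)

Double-and-add on 4 = (100)₂. Start with P = (25, 32) for the leading 1-bit.
double: tangent at (25, 32): λ = (3·25² + 22)/(2·32) ≡ 11/23. 23⁻¹ ≡ 25 (mod 41), so λ ≡ 11·25 ≡ 29.
  x = λ² - 25 - 25 = 841 - 50 ≡ 12; y = λ·(25 - 12) - 32 ≡ 17. → (12, 17)
double: tangent at (12, 17): λ = (3·12² + 22)/(2·17) ≡ 3/34. 34⁻¹ ≡ 35 (mod 41), so λ ≡ 3·35 ≡ 23.
  x = λ² - 12 - 12 = 529 - 24 ≡ 13; y = λ·(12 - 13) - 17 ≡ 1. → (13, 1)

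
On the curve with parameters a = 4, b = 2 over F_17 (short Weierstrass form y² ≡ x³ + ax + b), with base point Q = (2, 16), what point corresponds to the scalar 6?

Double-and-add on 6 = (110)₂. Start with Q = (2, 16) for the leading 1-bit.
double: tangent at (2, 16): λ = (3·2² + 4)/(2·16) ≡ 16/15. 15⁻¹ ≡ 8 (mod 17) since 15·8 = 120 ≡ 1, so λ ≡ 16·8 ≡ 9.
  x = λ² - 2 - 2 = 81 - 4 ≡ 9; y = λ·(2 - 9) - 16 ≡ 6. → (9, 6)
add Q: (9, 6) + (2, 16). λ = (16 - 6)/(2 - 9) ≡ 10/10 mod 17. 10⁻¹ ≡ 12 (mod 17), so λ ≡ 1.
  x = λ² - 9 - 2 = 1 - 11 ≡ 7; y = λ·(9 - 7) - 6 ≡ 13. → (7, 13)
double: tangent at (7, 13): λ = (3·7² + 4)/(2·13) ≡ 15/9. 9⁻¹ ≡ 2 (mod 17), so λ ≡ 15·2 ≡ 13.
  x = λ² - 7 - 7 = 169 - 14 ≡ 2; y = λ·(7 - 2) - 13 ≡ 1. → (2, 1)

(2, 1)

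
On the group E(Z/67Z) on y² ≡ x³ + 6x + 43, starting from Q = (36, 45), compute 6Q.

(34, 50)

Double-and-add on 6 = (110)₂. Start with Q = (36, 45) for the leading 1-bit.
double: tangent at (36, 45): λ = (3·36² + 6)/(2·45) ≡ 8/23. 23⁻¹ ≡ 35 (mod 67), so λ ≡ 8·35 ≡ 12.
  x = λ² - 36 - 36 = 144 - 72 ≡ 5; y = λ·(36 - 5) - 45 ≡ 59. → (5, 59)
add Q: (5, 59) + (36, 45). λ = (45 - 59)/(36 - 5) ≡ 53/31 mod 67. 31⁻¹ ≡ 13 (mod 67) since 31·13 = 403 ≡ 1, so λ ≡ 19.
  x = λ² - 5 - 36 = 361 - 41 ≡ 52; y = λ·(5 - 52) - 59 ≡ 53. → (52, 53)
double: tangent at (52, 53): λ = (3·52² + 6)/(2·53) ≡ 11/39. 39⁻¹ ≡ 55 (mod 67) since 39·55 = 2145 ≡ 1, so λ ≡ 11·55 ≡ 2.
  x = λ² - 52 - 52 = 4 - 104 ≡ 34; y = λ·(52 - 34) - 53 ≡ 50. → (34, 50)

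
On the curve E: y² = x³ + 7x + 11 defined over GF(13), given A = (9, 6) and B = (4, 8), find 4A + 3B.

First 4A:
Repeated addition: build up to 4A.
2A: tangent at (9, 6): λ = (3·9² + 7)/(2·6) ≡ 3/12. 12⁻¹ ≡ 12 (mod 13) since 12·12 = 144 ≡ 1, so λ ≡ 3·12 ≡ 10.
  x = λ² - 9 - 9 = 100 - 18 ≡ 4; y = λ·(9 - 4) - 6 ≡ 5. → (4, 5)
3A: (4, 5) + (9, 6). λ = (6 - 5)/(9 - 4) ≡ 1/5 mod 13. 5⁻¹ ≡ 8 (mod 13), so λ ≡ 8.
  x = λ² - 4 - 9 = 64 - 13 ≡ 12; y = λ·(4 - 12) - 5 ≡ 9. → (12, 9)
4A: (12, 9) + (9, 6). λ = (6 - 9)/(9 - 12) ≡ 10/10 mod 13. 10⁻¹ ≡ 4 (mod 13), so λ ≡ 1.
  x = λ² - 12 - 9 = 1 - 21 ≡ 6; y = λ·(12 - 6) - 9 ≡ 10. → (6, 10)
4A = (6, 10).
Next 3B:
Repeated addition: build up to 3B.
2B: tangent at (4, 8): λ = (3·4² + 7)/(2·8) ≡ 3/3. 3⁻¹ ≡ 9 (mod 13), so λ ≡ 3·9 ≡ 1.
  x = λ² - 4 - 4 = 1 - 8 ≡ 6; y = λ·(4 - 6) - 8 ≡ 3. → (6, 3)
3B: (6, 3) + (4, 8). λ = (8 - 3)/(4 - 6) ≡ 5/11 mod 13. 11⁻¹ ≡ 6 (mod 13) since 11·6 = 66 ≡ 1, so λ ≡ 4.
  x = λ² - 6 - 4 = 16 - 10 ≡ 6; y = λ·(6 - 6) - 3 ≡ 10. → (6, 10)
3B = (6, 10).
Finally 4A + 3B:
tangent at (6, 10): λ = (3·6² + 7)/(2·10) ≡ 11/7. 7⁻¹ ≡ 2 (mod 13), so λ ≡ 11·2 ≡ 9.
  x = λ² - 6 - 6 = 81 - 12 ≡ 4; y = λ·(6 - 4) - 10 ≡ 8. → (4, 8)

(4, 8)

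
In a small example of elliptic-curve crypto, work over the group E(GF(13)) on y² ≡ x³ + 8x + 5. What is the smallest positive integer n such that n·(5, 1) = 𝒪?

2P: tangent at (5, 1): λ = (3·5² + 8)/(2·1) ≡ 5/2. 2⁻¹ ≡ 7 (mod 13), so λ ≡ 5·7 ≡ 9.
  x = λ² - 5 - 5 = 81 - 10 ≡ 6; y = λ·(5 - 6) - 1 ≡ 3. → (6, 3)
3P: (6, 3) + (5, 1). λ = (1 - 3)/(5 - 6) ≡ 11/12 mod 13. 12⁻¹ ≡ 12 (mod 13), so λ ≡ 2.
  x = λ² - 6 - 5 = 4 - 11 ≡ 6; y = λ·(6 - 6) - 3 ≡ 10. → (6, 10)
4P: (6, 10) + (5, 1). λ = (1 - 10)/(5 - 6) ≡ 4/12 mod 13. 12⁻¹ ≡ 12 (mod 13), so λ ≡ 9.
  x = λ² - 6 - 5 = 81 - 11 ≡ 5; y = λ·(6 - 5) - 10 ≡ 12. → (5, 12)
5P: (5, 12) + (5, 1): same x and y₁ ≡ -y₂, so the sum is 𝒪.
5P = 𝒪, so the order is 5.

5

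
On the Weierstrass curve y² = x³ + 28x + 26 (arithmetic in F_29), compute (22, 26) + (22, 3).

O

The two points share x = 22 and their y-coordinates satisfy 26 + 3 ≡ 0 (mod 29), so they are inverses. Their sum is the point at infinity.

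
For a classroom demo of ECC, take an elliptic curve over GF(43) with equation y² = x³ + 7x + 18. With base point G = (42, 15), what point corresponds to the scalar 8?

(15, 12)

Repeated addition: build up to 8G.
2G: tangent at (42, 15): λ = (3·42² + 7)/(2·15) ≡ 10/30. 30⁻¹ ≡ 33 (mod 43), so λ ≡ 10·33 ≡ 29.
  x = λ² - 42 - 42 = 841 - 84 ≡ 26; y = λ·(42 - 26) - 15 ≡ 19. → (26, 19)
3G: (26, 19) + (42, 15). λ = (15 - 19)/(42 - 26) ≡ 39/16 mod 43. 16⁻¹ ≡ 35 (mod 43), so λ ≡ 32.
  x = λ² - 26 - 42 = 1024 - 68 ≡ 10; y = λ·(26 - 10) - 19 ≡ 20. → (10, 20)
4G: (10, 20) + (42, 15). λ = (15 - 20)/(42 - 10) ≡ 38/32 mod 43. 32⁻¹ ≡ 39 (mod 43) since 32·39 = 1248 ≡ 1, so λ ≡ 20.
  x = λ² - 10 - 42 = 400 - 52 ≡ 4; y = λ·(10 - 4) - 20 ≡ 14. → (4, 14)
5G: (4, 14) + (42, 15). λ = (15 - 14)/(42 - 4) ≡ 1/38 mod 43. 38⁻¹ ≡ 17 (mod 43), so λ ≡ 17.
  x = λ² - 4 - 42 = 289 - 46 ≡ 28; y = λ·(4 - 28) - 14 ≡ 8. → (28, 8)
6G: (28, 8) + (42, 15). λ = (15 - 8)/(42 - 28) ≡ 7/14 mod 43. 14⁻¹ ≡ 40 (mod 43), so λ ≡ 22.
  x = λ² - 28 - 42 = 484 - 70 ≡ 27; y = λ·(28 - 27) - 8 ≡ 14. → (27, 14)
7G: (27, 14) + (42, 15). λ = (15 - 14)/(42 - 27) ≡ 1/15 mod 43. 15⁻¹ ≡ 23 (mod 43) since 15·23 = 345 ≡ 1, so λ ≡ 23.
  x = λ² - 27 - 42 = 529 - 69 ≡ 30; y = λ·(27 - 30) - 14 ≡ 3. → (30, 3)
8G: (30, 3) + (42, 15). λ = (15 - 3)/(42 - 30) ≡ 12/12 mod 43. 12⁻¹ ≡ 18 (mod 43), so λ ≡ 1.
  x = λ² - 30 - 42 = 1 - 72 ≡ 15; y = λ·(30 - 15) - 3 ≡ 12. → (15, 12)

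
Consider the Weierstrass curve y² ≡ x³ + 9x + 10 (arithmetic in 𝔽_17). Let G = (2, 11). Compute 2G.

tangent at (2, 11): λ = (3·2² + 9)/(2·11) ≡ 4/5. 5⁻¹ ≡ 7 (mod 17), so λ ≡ 4·7 ≡ 11.
  x = λ² - 2 - 2 = 121 - 4 ≡ 15; y = λ·(2 - 15) - 11 ≡ 16. → (15, 16)

(15, 16)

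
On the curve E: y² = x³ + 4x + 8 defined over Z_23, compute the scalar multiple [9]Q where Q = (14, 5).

Repeated addition: build up to 9Q.
2Q: tangent at (14, 5): λ = (3·14² + 4)/(2·5) ≡ 17/10. 10⁻¹ ≡ 7 (mod 23) since 10·7 = 70 ≡ 1, so λ ≡ 17·7 ≡ 4.
  x = λ² - 14 - 14 = 16 - 28 ≡ 11; y = λ·(14 - 11) - 5 ≡ 7. → (11, 7)
3Q: (11, 7) + (14, 5). λ = (5 - 7)/(14 - 11) ≡ 21/3 mod 23. 3⁻¹ ≡ 8 (mod 23), so λ ≡ 7.
  x = λ² - 11 - 14 = 49 - 25 ≡ 1; y = λ·(11 - 1) - 7 ≡ 17. → (1, 17)
4Q: (1, 17) + (14, 5). λ = (5 - 17)/(14 - 1) ≡ 11/13 mod 23. 13⁻¹ ≡ 16 (mod 23), so λ ≡ 15.
  x = λ² - 1 - 14 = 225 - 15 ≡ 3; y = λ·(1 - 3) - 17 ≡ 22. → (3, 22)
5Q: (3, 22) + (14, 5). λ = (5 - 22)/(14 - 3) ≡ 6/11 mod 23. 11⁻¹ ≡ 21 (mod 23), so λ ≡ 11.
  x = λ² - 3 - 14 = 121 - 17 ≡ 12; y = λ·(3 - 12) - 22 ≡ 17. → (12, 17)
6Q: (12, 17) + (14, 5). λ = (5 - 17)/(14 - 12) ≡ 11/2 mod 23. 2⁻¹ ≡ 12 (mod 23), so λ ≡ 17.
  x = λ² - 12 - 14 = 289 - 26 ≡ 10; y = λ·(12 - 10) - 17 ≡ 17. → (10, 17)
7Q: (10, 17) + (14, 5). λ = (5 - 17)/(14 - 10) ≡ 11/4 mod 23. 4⁻¹ ≡ 6 (mod 23), so λ ≡ 20.
  x = λ² - 10 - 14 = 400 - 24 ≡ 8; y = λ·(10 - 8) - 17 ≡ 0. → (8, 0)
8Q: (8, 0) + (14, 5). λ = (5 - 0)/(14 - 8) ≡ 5/6 mod 23. 6⁻¹ ≡ 4 (mod 23), so λ ≡ 20.
  x = λ² - 8 - 14 = 400 - 22 ≡ 10; y = λ·(8 - 10) - 0 ≡ 6. → (10, 6)
9Q: (10, 6) + (14, 5). λ = (5 - 6)/(14 - 10) ≡ 22/4 mod 23. 4⁻¹ ≡ 6 (mod 23), so λ ≡ 17.
  x = λ² - 10 - 14 = 289 - 24 ≡ 12; y = λ·(10 - 12) - 6 ≡ 6. → (12, 6)

(12, 6)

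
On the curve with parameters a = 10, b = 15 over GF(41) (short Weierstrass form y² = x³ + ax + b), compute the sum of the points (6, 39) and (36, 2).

(6, 39) + (36, 2). λ = (2 - 39)/(36 - 6) ≡ 4/30 mod 41. 30⁻¹ ≡ 26 (mod 41) since 30·26 = 780 ≡ 1, so λ ≡ 22.
  x = λ² - 6 - 36 = 484 - 42 ≡ 32; y = λ·(6 - 32) - 39 ≡ 4. → (32, 4)

(32, 4)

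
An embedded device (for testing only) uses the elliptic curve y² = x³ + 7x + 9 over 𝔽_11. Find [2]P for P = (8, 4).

tangent at (8, 4): λ = (3·8² + 7)/(2·4) ≡ 1/8. 8⁻¹ ≡ 7 (mod 11) since 8·7 = 56 ≡ 1, so λ ≡ 1·7 ≡ 7.
  x = λ² - 8 - 8 = 49 - 16 ≡ 0; y = λ·(8 - 0) - 4 ≡ 8. → (0, 8)

(0, 8)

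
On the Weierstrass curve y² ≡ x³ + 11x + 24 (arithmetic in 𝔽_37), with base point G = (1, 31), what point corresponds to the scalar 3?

Repeated addition: build up to 3G.
2G: tangent at (1, 31): λ = (3·1² + 11)/(2·31) ≡ 14/25. 25⁻¹ ≡ 3 (mod 37), so λ ≡ 14·3 ≡ 5.
  x = λ² - 1 - 1 = 25 - 2 ≡ 23; y = λ·(1 - 23) - 31 ≡ 7. → (23, 7)
3G: (23, 7) + (1, 31). λ = (31 - 7)/(1 - 23) ≡ 24/15 mod 37. 15⁻¹ ≡ 5 (mod 37) since 15·5 = 75 ≡ 1, so λ ≡ 9.
  x = λ² - 23 - 1 = 81 - 24 ≡ 20; y = λ·(23 - 20) - 7 ≡ 20. → (20, 20)

(20, 20)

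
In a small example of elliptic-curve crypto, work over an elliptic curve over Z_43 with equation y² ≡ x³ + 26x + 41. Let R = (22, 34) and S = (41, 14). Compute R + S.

(22, 34) + (41, 14). λ = (14 - 34)/(41 - 22) ≡ 23/19 mod 43. 19⁻¹ ≡ 34 (mod 43) since 19·34 = 646 ≡ 1, so λ ≡ 8.
  x = λ² - 22 - 41 = 64 - 63 ≡ 1; y = λ·(22 - 1) - 34 ≡ 5. → (1, 5)

(1, 5)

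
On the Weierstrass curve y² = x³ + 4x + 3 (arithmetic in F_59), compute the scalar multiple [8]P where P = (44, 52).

(23, 52)

Repeated addition: build up to 8P.
2P: tangent at (44, 52): λ = (3·44² + 4)/(2·52) ≡ 30/45. 45⁻¹ ≡ 21 (mod 59), so λ ≡ 30·21 ≡ 40.
  x = λ² - 44 - 44 = 1600 - 88 ≡ 37; y = λ·(44 - 37) - 52 ≡ 51. → (37, 51)
3P: (37, 51) + (44, 52). λ = (52 - 51)/(44 - 37) ≡ 1/7 mod 59. 7⁻¹ ≡ 17 (mod 59) since 7·17 = 119 ≡ 1, so λ ≡ 17.
  x = λ² - 37 - 44 = 289 - 81 ≡ 31; y = λ·(37 - 31) - 51 ≡ 51. → (31, 51)
4P: (31, 51) + (44, 52). λ = (52 - 51)/(44 - 31) ≡ 1/13 mod 59. 13⁻¹ ≡ 50 (mod 59), so λ ≡ 50.
  x = λ² - 31 - 44 = 2500 - 75 ≡ 6; y = λ·(31 - 6) - 51 ≡ 19. → (6, 19)
5P: (6, 19) + (44, 52). λ = (52 - 19)/(44 - 6) ≡ 33/38 mod 59. 38⁻¹ ≡ 14 (mod 59) since 38·14 = 532 ≡ 1, so λ ≡ 49.
  x = λ² - 6 - 44 = 2401 - 50 ≡ 50; y = λ·(6 - 50) - 19 ≡ 8. → (50, 8)
6P: (50, 8) + (44, 52). λ = (52 - 8)/(44 - 50) ≡ 44/53 mod 59. 53⁻¹ ≡ 49 (mod 59) since 53·49 = 2597 ≡ 1, so λ ≡ 32.
  x = λ² - 50 - 44 = 1024 - 94 ≡ 45; y = λ·(50 - 45) - 8 ≡ 34. → (45, 34)
7P: (45, 34) + (44, 52). λ = (52 - 34)/(44 - 45) ≡ 18/58 mod 59. 58⁻¹ ≡ 58 (mod 59), so λ ≡ 41.
  x = λ² - 45 - 44 = 1681 - 89 ≡ 58; y = λ·(45 - 58) - 34 ≡ 23. → (58, 23)
8P: (58, 23) + (44, 52). λ = (52 - 23)/(44 - 58) ≡ 29/45 mod 59. 45⁻¹ ≡ 21 (mod 59), so λ ≡ 19.
  x = λ² - 58 - 44 = 361 - 102 ≡ 23; y = λ·(58 - 23) - 23 ≡ 52. → (23, 52)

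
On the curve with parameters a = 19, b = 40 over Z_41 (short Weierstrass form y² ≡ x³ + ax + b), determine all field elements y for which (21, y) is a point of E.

none

x³ + 19x + 40 = 9700 ≡ 24 (mod 41).
24 is a non-residue mod 41; no y exists.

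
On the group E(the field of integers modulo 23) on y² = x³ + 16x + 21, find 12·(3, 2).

(3, 2)

Write G = (3, 2).
Double-and-add on 12 = (1100)₂. Start with G = (3, 2) for the leading 1-bit.
double: tangent at (3, 2): λ = (3·3² + 16)/(2·2) ≡ 20/4. 4⁻¹ ≡ 6 (mod 23), so λ ≡ 20·6 ≡ 5.
  x = λ² - 3 - 3 = 25 - 6 ≡ 19; y = λ·(3 - 19) - 2 ≡ 10. → (19, 10)
add G: (19, 10) + (3, 2). λ = (2 - 10)/(3 - 19) ≡ 15/7 mod 23. 7⁻¹ ≡ 10 (mod 23) since 7·10 = 70 ≡ 1, so λ ≡ 12.
  x = λ² - 19 - 3 = 144 - 22 ≡ 7; y = λ·(19 - 7) - 10 ≡ 19. → (7, 19)
double: tangent at (7, 19): λ = (3·7² + 16)/(2·19) ≡ 2/15. 15⁻¹ ≡ 20 (mod 23) since 15·20 = 300 ≡ 1, so λ ≡ 2·20 ≡ 17.
  x = λ² - 7 - 7 = 289 - 14 ≡ 22; y = λ·(7 - 22) - 19 ≡ 2. → (22, 2)
double: tangent at (22, 2): λ = (3·22² + 16)/(2·2) ≡ 19/4. 4⁻¹ ≡ 6 (mod 23), so λ ≡ 19·6 ≡ 22.
  x = λ² - 22 - 22 = 484 - 44 ≡ 3; y = λ·(22 - 3) - 2 ≡ 2. → (3, 2)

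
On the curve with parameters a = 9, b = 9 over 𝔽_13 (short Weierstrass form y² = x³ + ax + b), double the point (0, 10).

tangent at (0, 10): λ = (3·0² + 9)/(2·10) ≡ 9/7. 7⁻¹ ≡ 2 (mod 13) since 7·2 = 14 ≡ 1, so λ ≡ 9·2 ≡ 5.
  x = λ² - 0 - 0 = 25 - 0 ≡ 12; y = λ·(0 - 12) - 10 ≡ 8. → (12, 8)

(12, 8)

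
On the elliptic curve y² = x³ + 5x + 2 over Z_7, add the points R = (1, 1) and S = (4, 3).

(4, 4)

(1, 1) + (4, 3). λ = (3 - 1)/(4 - 1) ≡ 2/3 mod 7. 3⁻¹ ≡ 5 (mod 7), so λ ≡ 3.
  x = λ² - 1 - 4 = 9 - 5 ≡ 4; y = λ·(1 - 4) - 1 ≡ 4. → (4, 4)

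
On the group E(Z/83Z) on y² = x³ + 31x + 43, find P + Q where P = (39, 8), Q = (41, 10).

(39, 8) + (41, 10). λ = (10 - 8)/(41 - 39) ≡ 2/2 mod 83. 2⁻¹ ≡ 42 (mod 83), so λ ≡ 1.
  x = λ² - 39 - 41 = 1 - 80 ≡ 4; y = λ·(39 - 4) - 8 ≡ 27. → (4, 27)

(4, 27)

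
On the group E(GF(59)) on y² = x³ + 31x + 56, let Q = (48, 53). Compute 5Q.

Repeated addition: build up to 5Q.
2Q: tangent at (48, 53): λ = (3·48² + 31)/(2·53) ≡ 40/47. 47⁻¹ ≡ 54 (mod 59), so λ ≡ 40·54 ≡ 36.
  x = λ² - 48 - 48 = 1296 - 96 ≡ 20; y = λ·(48 - 20) - 53 ≡ 11. → (20, 11)
3Q: (20, 11) + (48, 53). λ = (53 - 11)/(48 - 20) ≡ 42/28 mod 59. 28⁻¹ ≡ 19 (mod 59), so λ ≡ 31.
  x = λ² - 20 - 48 = 961 - 68 ≡ 8; y = λ·(20 - 8) - 11 ≡ 7. → (8, 7)
4Q: (8, 7) + (48, 53). λ = (53 - 7)/(48 - 8) ≡ 46/40 mod 59. 40⁻¹ ≡ 31 (mod 59) since 40·31 = 1240 ≡ 1, so λ ≡ 10.
  x = λ² - 8 - 48 = 100 - 56 ≡ 44; y = λ·(8 - 44) - 7 ≡ 46. → (44, 46)
5Q: (44, 46) + (48, 53). λ = (53 - 46)/(48 - 44) ≡ 7/4 mod 59. 4⁻¹ ≡ 15 (mod 59) since 4·15 = 60 ≡ 1, so λ ≡ 46.
  x = λ² - 44 - 48 = 2116 - 92 ≡ 18; y = λ·(44 - 18) - 46 ≡ 29. → (18, 29)

(18, 29)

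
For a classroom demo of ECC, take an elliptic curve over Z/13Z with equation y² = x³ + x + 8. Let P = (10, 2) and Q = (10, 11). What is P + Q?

O

The two points share x = 10 and their y-coordinates satisfy 2 + 11 ≡ 0 (mod 13), so they are inverses. Their sum is 𝒪.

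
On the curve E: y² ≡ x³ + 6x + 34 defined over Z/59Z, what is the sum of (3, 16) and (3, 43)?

O

The two points share x = 3 and their y-coordinates satisfy 16 + 43 ≡ 0 (mod 59), so they are inverses. Their sum is ∞.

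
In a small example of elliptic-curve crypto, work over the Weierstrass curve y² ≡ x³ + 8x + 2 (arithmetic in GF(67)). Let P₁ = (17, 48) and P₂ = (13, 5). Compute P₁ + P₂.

(17, 48) + (13, 5). λ = (5 - 48)/(13 - 17) ≡ 24/63 mod 67. 63⁻¹ ≡ 50 (mod 67), so λ ≡ 61.
  x = λ² - 17 - 13 = 3721 - 30 ≡ 6; y = λ·(17 - 6) - 48 ≡ 20. → (6, 20)

(6, 20)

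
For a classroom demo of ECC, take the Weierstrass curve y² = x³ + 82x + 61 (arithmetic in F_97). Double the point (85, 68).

(0, 35)

tangent at (85, 68): λ = (3·85² + 82)/(2·68) ≡ 29/39. 39⁻¹ ≡ 5 (mod 97), so λ ≡ 29·5 ≡ 48.
  x = λ² - 85 - 85 = 2304 - 170 ≡ 0; y = λ·(85 - 0) - 68 ≡ 35. → (0, 35)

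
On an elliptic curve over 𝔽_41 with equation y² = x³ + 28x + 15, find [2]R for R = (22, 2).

tangent at (22, 2): λ = (3·22² + 28)/(2·2) ≡ 4/4. 4⁻¹ ≡ 31 (mod 41), so λ ≡ 4·31 ≡ 1.
  x = λ² - 22 - 22 = 1 - 44 ≡ 39; y = λ·(22 - 39) - 2 ≡ 22. → (39, 22)

(39, 22)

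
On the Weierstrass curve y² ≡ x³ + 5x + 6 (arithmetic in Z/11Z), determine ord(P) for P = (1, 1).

6

2P: tangent at (1, 1): λ = (3·1² + 5)/(2·1) ≡ 8/2. 2⁻¹ ≡ 6 (mod 11), so λ ≡ 8·6 ≡ 4.
  x = λ² - 1 - 1 = 16 - 2 ≡ 3; y = λ·(1 - 3) - 1 ≡ 2. → (3, 2)
3P: (3, 2) + (1, 1). λ = (1 - 2)/(1 - 3) ≡ 10/9 mod 11. 9⁻¹ ≡ 5 (mod 11) since 9·5 = 45 ≡ 1, so λ ≡ 6.
  x = λ² - 3 - 1 = 36 - 4 ≡ 10; y = λ·(3 - 10) - 2 ≡ 0. → (10, 0)
4P: (10, 0) + (1, 1). λ = (1 - 0)/(1 - 10) ≡ 1/2 mod 11. 2⁻¹ ≡ 6 (mod 11) since 2·6 = 12 ≡ 1, so λ ≡ 6.
  x = λ² - 10 - 1 = 36 - 11 ≡ 3; y = λ·(10 - 3) - 0 ≡ 9. → (3, 9)
5P: (3, 9) + (1, 1). λ = (1 - 9)/(1 - 3) ≡ 3/9 mod 11. 9⁻¹ ≡ 5 (mod 11), so λ ≡ 4.
  x = λ² - 3 - 1 = 16 - 4 ≡ 1; y = λ·(3 - 1) - 9 ≡ 10. → (1, 10)
6P: (1, 10) + (1, 1): same x and y₁ ≡ -y₂, so the sum is the point at infinity.
6P = the point at infinity, so the order is 6.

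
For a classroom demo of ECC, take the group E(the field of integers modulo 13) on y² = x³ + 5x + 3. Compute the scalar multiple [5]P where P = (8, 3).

Repeated addition: build up to 5P.
2P: tangent at (8, 3): λ = (3·8² + 5)/(2·3) ≡ 2/6. 6⁻¹ ≡ 11 (mod 13), so λ ≡ 2·11 ≡ 9.
  x = λ² - 8 - 8 = 81 - 16 ≡ 0; y = λ·(8 - 0) - 3 ≡ 4. → (0, 4)
3P: (0, 4) + (8, 3). λ = (3 - 4)/(8 - 0) ≡ 12/8 mod 13. 8⁻¹ ≡ 5 (mod 13) since 8·5 = 40 ≡ 1, so λ ≡ 8.
  x = λ² - 0 - 8 = 64 - 8 ≡ 4; y = λ·(0 - 4) - 4 ≡ 3. → (4, 3)
4P: (4, 3) + (8, 3). λ = (3 - 3)/(8 - 4) ≡ 0/4 mod 13. 4⁻¹ ≡ 10 (mod 13), so λ ≡ 0.
  x = λ² - 4 - 8 = 0 - 12 ≡ 1; y = λ·(4 - 1) - 3 ≡ 10. → (1, 10)
5P: (1, 10) + (8, 3). λ = (3 - 10)/(8 - 1) ≡ 6/7 mod 13. 7⁻¹ ≡ 2 (mod 13), so λ ≡ 12.
  x = λ² - 1 - 8 = 144 - 9 ≡ 5; y = λ·(1 - 5) - 10 ≡ 7. → (5, 7)

(5, 7)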